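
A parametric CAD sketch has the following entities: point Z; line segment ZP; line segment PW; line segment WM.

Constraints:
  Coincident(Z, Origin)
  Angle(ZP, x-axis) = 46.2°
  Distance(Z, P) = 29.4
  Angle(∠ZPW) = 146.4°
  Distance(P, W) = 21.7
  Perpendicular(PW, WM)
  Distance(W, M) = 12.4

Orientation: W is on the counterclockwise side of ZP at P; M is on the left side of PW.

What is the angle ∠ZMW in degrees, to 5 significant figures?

94.789°

∠ZPW = 146.4°, so PW runs at 46.2° + (180° − 146.4°) = 79.800° from the x-axis; with |PW| = 21.7, W = P + 21.7·(cos 79.800°, sin 79.800°) = (24.192, 42.577). PW ⟂ WM; with |WM| = 12.4 on the left of PW, M = W + 12.4·(-0.98420, 0.17708) = (11.988, 44.773). Then cos ∠ZMW = MZ·MW / (|MZ||MW|), giving 94.789°.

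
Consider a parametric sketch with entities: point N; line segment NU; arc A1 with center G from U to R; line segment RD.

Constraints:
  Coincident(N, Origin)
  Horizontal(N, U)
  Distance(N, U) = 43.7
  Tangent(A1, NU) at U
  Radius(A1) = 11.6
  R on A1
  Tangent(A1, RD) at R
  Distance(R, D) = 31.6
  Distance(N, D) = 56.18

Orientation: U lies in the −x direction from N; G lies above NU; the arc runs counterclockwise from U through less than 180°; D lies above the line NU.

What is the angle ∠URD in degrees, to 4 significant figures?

132.6°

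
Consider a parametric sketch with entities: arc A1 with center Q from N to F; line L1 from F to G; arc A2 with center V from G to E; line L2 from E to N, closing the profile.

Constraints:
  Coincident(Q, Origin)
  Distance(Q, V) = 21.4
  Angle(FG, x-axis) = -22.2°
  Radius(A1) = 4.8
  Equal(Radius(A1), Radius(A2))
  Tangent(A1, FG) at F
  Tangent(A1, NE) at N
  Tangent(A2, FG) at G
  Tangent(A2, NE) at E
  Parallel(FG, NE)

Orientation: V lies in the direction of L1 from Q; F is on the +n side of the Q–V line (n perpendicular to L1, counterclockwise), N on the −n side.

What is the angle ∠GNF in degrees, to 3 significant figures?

65.8°

Tangency of A1 to both parallel lines with radius 4.8 puts F and N at Q ± 4.8·n: F = (1.81, 4.44), N = (-1.81, -4.44). Equal radii place G and E the same way about V: G = V + 4.8·n = (21.6, -3.64), E = V − 4.8·n = (18.0, -12.5). Then cos ∠GNF = NG·NF / (|NG||NF|), giving 65.8°.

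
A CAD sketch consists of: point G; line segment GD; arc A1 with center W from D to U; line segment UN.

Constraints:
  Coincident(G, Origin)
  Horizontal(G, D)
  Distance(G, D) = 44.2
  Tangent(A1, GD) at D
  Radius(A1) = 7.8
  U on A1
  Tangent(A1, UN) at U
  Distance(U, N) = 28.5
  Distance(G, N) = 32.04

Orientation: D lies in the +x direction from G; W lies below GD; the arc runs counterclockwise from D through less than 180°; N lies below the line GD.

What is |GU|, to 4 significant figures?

38.27

Checks: |WU| = 7.800 ✓; ∠(WU, UN) = 90.00° ✓; |UN| = 28.50 ✓; |GN| = 32.04 ✓.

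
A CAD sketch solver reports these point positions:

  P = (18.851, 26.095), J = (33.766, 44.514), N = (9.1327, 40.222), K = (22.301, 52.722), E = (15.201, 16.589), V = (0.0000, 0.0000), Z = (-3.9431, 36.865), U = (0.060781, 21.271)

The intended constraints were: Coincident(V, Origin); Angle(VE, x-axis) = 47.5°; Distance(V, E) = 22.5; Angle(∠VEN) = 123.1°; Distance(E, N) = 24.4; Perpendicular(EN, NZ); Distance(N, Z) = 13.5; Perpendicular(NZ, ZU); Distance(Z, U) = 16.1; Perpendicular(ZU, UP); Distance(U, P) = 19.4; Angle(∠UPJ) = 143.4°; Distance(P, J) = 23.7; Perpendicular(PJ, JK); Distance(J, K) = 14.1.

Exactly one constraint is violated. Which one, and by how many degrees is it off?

Perpendicular(PJ, JK) — off by 3.40°.

V = (0.00, 0.00) ✓; VE at 47.50° ✓; |VE| = 22.50 ✓; ∠VEN = 123.1° ✓; |EN| = 24.40 ✓; ∠(EN, NZ) = 90.00° ✓; |NZ| = 13.50 ✓; ∠(NZ, ZU) = 90.00° ✓; |ZU| = 16.10 ✓; ∠(ZU, UP) = 90.00° ✓; |UP| = 19.40 ✓; ∠UPJ = 143.4° ✓; |PJ| = 23.70 ✓; ∠(PJ, JK) = 93.40° ✗; |JK| = 14.10 ✓.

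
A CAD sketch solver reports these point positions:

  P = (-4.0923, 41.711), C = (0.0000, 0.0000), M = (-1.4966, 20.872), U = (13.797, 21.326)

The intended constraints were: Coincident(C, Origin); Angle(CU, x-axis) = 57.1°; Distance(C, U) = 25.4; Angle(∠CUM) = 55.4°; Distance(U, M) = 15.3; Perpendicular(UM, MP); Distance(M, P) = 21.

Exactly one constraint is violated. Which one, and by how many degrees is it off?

Perpendicular(UM, MP) — off by 5.40°.

C = (0.00, 0.00) ✓; CU at 57.10° ✓; |CU| = 25.40 ✓; ∠CUM = 55.40° ✓; |UM| = 15.30 ✓; ∠(UM, MP) = 84.60° ✗; |MP| = 21.00 ✓.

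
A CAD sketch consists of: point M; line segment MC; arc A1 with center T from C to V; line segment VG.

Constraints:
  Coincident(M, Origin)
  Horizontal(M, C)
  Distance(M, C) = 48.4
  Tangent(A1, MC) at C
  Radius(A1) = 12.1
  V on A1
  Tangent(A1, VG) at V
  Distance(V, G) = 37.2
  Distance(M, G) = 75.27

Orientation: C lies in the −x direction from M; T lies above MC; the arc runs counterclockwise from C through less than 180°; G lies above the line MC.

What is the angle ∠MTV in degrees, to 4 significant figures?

42.97°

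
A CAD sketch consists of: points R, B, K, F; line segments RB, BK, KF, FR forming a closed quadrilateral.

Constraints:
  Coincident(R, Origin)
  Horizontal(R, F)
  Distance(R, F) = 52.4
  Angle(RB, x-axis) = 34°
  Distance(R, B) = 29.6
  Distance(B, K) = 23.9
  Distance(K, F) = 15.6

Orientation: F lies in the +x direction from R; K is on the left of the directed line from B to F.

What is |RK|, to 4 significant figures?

50.69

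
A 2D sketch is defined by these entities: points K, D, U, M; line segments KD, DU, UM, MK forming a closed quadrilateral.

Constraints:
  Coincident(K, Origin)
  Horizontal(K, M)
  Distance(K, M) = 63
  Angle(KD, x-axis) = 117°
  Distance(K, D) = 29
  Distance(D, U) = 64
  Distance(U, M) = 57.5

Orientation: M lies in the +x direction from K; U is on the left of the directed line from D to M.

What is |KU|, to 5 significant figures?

69.998

Checks: |DU| = 64.00 ✓; |UM| = 57.50 ✓.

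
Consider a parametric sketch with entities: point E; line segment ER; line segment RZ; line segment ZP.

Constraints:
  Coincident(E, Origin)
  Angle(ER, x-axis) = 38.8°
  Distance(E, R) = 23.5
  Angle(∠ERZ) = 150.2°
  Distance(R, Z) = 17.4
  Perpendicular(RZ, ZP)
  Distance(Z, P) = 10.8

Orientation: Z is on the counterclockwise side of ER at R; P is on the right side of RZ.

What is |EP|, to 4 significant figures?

43.97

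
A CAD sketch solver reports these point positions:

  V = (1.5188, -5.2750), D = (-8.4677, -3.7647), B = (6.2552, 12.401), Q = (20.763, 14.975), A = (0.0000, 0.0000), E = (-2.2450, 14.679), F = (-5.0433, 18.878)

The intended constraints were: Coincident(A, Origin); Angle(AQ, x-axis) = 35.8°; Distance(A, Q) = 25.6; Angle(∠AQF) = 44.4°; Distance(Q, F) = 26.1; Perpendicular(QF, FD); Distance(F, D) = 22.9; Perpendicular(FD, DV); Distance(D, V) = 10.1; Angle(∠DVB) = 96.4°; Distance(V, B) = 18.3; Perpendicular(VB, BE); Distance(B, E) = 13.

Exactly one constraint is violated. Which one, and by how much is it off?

Distance(B, E) = 13 — off by 4.20.

A = (0.00, 0.00) ✓; AQ at 35.80° ✓; |AQ| = 25.60 ✓; ∠AQF = 44.40° ✓; |QF| = 26.10 ✓; ∠(QF, FD) = 90.00° ✓; |FD| = 22.90 ✓; ∠(FD, DV) = 90.00° ✓; |DV| = 10.10 ✓; ∠DVB = 96.40° ✓; |VB| = 18.30 ✓; ∠(VB, BE) = 90.00° ✓; |BE| = 8.800 ✗.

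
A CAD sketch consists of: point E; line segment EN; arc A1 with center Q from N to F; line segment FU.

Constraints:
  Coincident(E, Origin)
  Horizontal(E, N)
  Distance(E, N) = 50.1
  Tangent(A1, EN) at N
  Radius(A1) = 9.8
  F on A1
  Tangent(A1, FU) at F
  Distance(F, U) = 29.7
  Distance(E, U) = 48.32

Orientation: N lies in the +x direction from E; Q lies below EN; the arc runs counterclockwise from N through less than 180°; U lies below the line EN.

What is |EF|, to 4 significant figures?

41.29

E is at the origin; E and N share the same y with |EN| = 50.1 and N on the +x side, so N = (50.10, 0.000). A1 meets EN tangentially, so QN is at right angles to EN, so Q = N + (0, -9.8) = (50.10, -9.800). Since QF ⟂ FU (tangency), |QU| = √(9.8² + 29.7²) = 31.28 regardless of where F sits on A1. So U lies on both circle(E, 48.32) and circle(Q, 31.28); the below-EN intersection is U = (32.57, -35.70). F is the foot of the tangent from U: F = (40.67, -7.125).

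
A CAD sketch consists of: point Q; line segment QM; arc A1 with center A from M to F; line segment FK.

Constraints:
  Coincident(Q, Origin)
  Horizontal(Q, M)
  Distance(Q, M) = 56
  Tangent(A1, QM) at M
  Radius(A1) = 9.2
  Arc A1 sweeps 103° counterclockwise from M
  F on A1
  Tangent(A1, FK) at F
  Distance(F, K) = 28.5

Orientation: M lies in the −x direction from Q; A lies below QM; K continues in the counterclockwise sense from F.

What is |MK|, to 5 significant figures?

39.122

On A1, M sits at bearing 90° from A; a 103° counterclockwise sweep puts F at bearing 193°, so F = A + 9.2·(cos 193°, sin 193°) = (-64.964, -11.270). A1 meets FK tangentially, so AF is at right angles to FK, so FK runs along (−sin 193°, cos 193°); with |FK| = 28.5, K = (-58.553, -39.039). Then |MK| = |K − M| = 39.122.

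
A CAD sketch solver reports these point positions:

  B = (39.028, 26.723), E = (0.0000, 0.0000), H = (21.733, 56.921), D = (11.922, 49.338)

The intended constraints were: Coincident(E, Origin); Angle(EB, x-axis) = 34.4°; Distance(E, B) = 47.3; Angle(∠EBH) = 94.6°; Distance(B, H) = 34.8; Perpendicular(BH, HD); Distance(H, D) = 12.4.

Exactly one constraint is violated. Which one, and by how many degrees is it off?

Perpendicular(BH, HD) — off by 7.90°.

E = (0.00, 0.00) ✓; EB at 34.40° ✓; |EB| = 47.30 ✓; ∠EBH = 94.60° ✓; |BH| = 34.80 ✓; ∠(BH, HD) = 97.90° ✗; |HD| = 12.40 ✓.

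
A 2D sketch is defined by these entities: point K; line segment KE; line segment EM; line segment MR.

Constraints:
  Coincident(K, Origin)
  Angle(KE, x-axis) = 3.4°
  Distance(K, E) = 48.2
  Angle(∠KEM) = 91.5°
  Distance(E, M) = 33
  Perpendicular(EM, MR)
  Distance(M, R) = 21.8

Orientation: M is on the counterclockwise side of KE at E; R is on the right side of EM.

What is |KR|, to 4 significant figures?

77.92

K is at the origin; KE runs at 3.4° with length 48.2, so E = 48.2·(cos 3.4°, sin 3.4°) = (48.12, 2.859). ∠KEM = 91.5°, so EM runs at 3.4° + (180° − 91.5°) = 91.90° from the x-axis; with |EM| = 33.0, M = E + 33.0·(cos 91.90°, sin 91.90°) = (47.02, 35.84). The perpendicularity gives MR at right angles to EM; with |MR| = 21.8 on the right of EM, R = M + 21.8·(0.9995, 0.03316) = (68.81, 36.56). Then |KR| = |R − K| = 77.92.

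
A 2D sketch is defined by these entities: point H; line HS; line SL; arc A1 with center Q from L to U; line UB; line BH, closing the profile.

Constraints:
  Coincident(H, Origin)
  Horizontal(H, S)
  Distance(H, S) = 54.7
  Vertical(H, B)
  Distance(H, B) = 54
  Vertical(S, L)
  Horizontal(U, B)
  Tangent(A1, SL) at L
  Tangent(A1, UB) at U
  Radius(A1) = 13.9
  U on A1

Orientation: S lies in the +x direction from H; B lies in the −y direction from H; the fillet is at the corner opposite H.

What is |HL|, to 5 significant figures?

67.824

The virtual corner opposite H is at (54.700, -54.000). Tangency of A1 to SL means the radius QL is perpendicular to SL and since A1 is tangent to UB there, QU ⟂ UB, with radius 13.9, so the center Q sits 13.9 in from both sides at Q = (40.800, -40.100). That places the tangent points at L = (54.700, -40.100) on SL and U = (40.800, -54.000) on UB. Then |HL| = |L − H| = 67.824.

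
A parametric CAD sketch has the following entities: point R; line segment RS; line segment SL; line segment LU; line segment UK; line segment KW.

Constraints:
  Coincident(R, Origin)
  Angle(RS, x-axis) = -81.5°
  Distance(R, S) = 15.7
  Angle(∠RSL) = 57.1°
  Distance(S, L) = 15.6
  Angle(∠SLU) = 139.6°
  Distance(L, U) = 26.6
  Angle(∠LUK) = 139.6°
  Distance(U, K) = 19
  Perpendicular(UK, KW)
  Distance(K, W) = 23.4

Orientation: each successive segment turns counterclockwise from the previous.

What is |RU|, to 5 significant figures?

27.629

R is at the origin; RS runs at -81.5° with length 15.7, so S = (2.3206, -15.528). ∠RSL = 57.1° gives SL at 41.400° from the x-axis; with |SL| = 15.6, L = (14.022, -5.2111). ∠SLU = 139.6° gives LU at 81.800° from the x-axis; with |LU| = 26.6, U = (17.816, 21.117). Then |RU| = |U − R| = 27.629.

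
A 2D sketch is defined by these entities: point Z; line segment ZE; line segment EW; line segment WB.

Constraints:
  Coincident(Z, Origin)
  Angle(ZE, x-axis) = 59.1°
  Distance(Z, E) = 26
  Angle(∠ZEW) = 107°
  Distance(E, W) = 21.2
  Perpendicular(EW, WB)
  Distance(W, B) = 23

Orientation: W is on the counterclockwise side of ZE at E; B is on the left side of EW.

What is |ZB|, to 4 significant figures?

28.86

Z is at the origin; ZE runs at 59.1° with length 26.0, so E = 26.0·(cos 59.1°, sin 59.1°) = (13.35, 22.31). ∠ZEW = 107.0°, so EW runs at 59.1° + (180° − 107.0°) = 132.1° from the x-axis; with |EW| = 21.2, W = E + 21.2·(cos 132.1°, sin 132.1°) = (-0.8610, 38.04). EW ⟂ WB; with |WB| = 23.0 on the left of EW, B = W + 23.0·(-0.7420, -0.6704) = (-17.93, 22.62). Then |ZB| = |B − Z| = 28.86.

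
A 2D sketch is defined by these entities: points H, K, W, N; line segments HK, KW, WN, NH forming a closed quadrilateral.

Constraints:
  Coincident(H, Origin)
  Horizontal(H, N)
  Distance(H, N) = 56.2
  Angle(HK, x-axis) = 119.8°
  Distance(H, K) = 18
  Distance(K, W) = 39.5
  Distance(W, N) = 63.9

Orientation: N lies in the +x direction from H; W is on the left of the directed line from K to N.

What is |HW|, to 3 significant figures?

49.8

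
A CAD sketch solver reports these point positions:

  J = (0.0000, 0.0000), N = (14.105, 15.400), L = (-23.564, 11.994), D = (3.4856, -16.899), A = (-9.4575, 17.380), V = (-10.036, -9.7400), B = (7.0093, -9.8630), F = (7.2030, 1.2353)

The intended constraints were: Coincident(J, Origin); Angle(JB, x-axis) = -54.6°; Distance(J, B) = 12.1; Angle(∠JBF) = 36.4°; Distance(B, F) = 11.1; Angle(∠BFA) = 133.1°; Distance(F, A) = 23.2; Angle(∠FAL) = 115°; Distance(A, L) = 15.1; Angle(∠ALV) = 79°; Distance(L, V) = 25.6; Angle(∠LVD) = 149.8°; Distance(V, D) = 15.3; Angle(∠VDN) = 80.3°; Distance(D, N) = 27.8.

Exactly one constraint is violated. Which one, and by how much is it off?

Distance(D, N) = 27.8 — off by 6.20.

J = (0.00, 0.00) ✓; JB at -54.60° ✓; |JB| = 12.10 ✓; ∠JBF = 36.40° ✓; |BF| = 11.10 ✓; ∠BFA = 133.1° ✓; |FA| = 23.20 ✓; ∠FAL = 115.0° ✓; |AL| = 15.10 ✓; ∠ALV = 79.00° ✓; |LV| = 25.60 ✓; ∠LVD = 149.8° ✓; |VD| = 15.30 ✓; ∠VDN = 80.30° ✓; |DN| = 34.00 ✗.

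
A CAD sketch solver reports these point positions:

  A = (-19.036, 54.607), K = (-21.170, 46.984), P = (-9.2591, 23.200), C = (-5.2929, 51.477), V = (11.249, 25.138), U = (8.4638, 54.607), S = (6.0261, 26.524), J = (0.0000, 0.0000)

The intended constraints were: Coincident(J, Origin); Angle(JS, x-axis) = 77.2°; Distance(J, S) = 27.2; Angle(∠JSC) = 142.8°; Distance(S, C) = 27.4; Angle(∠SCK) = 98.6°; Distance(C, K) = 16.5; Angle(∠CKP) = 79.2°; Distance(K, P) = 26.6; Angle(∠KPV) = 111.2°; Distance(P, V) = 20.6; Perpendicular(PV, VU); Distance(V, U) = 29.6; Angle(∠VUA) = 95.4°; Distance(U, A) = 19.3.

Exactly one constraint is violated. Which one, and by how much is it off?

Distance(U, A) = 19.3 — off by 8.20.

J = (0.00, 0.00) ✓; JS at 77.20° ✓; |JS| = 27.20 ✓; ∠JSC = 142.8° ✓; |SC| = 27.40 ✓; ∠SCK = 98.60° ✓; |CK| = 16.50 ✓; ∠CKP = 79.20° ✓; |KP| = 26.60 ✓; ∠KPV = 111.2° ✓; |PV| = 20.60 ✓; ∠(PV, VU) = 90.00° ✓; |VU| = 29.60 ✓; ∠VUA = 95.40° ✓; |UA| = 27.50 ✗.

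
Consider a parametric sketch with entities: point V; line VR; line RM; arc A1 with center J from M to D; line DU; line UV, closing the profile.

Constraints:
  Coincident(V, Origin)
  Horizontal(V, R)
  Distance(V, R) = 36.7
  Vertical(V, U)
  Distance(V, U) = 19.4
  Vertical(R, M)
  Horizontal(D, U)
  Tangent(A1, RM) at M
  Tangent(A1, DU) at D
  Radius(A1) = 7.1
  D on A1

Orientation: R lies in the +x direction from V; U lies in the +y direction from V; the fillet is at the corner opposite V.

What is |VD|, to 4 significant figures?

35.39

V is at the origin; V and R share the same y with |VR| = 36.7 and R on the +x side, so R = (36.70, 0.000). V and U share the same x with |VU| = 19.4 and U on the +y side, so U = (0.000, 19.40). The virtual corner opposite V is at (36.70, 19.40). A1 meets RM tangentially, so JM is at right angles to RM and tangency of A1 to DU means the radius JD is perpendicular to DU, with radius 7.1, so the center J sits 7.1 in from both sides at J = (29.60, 12.30). That places the tangent points at M = (36.70, 12.30) on RM and D = (29.60, 19.40) on DU. Then |VD| = |D − V| = 35.39.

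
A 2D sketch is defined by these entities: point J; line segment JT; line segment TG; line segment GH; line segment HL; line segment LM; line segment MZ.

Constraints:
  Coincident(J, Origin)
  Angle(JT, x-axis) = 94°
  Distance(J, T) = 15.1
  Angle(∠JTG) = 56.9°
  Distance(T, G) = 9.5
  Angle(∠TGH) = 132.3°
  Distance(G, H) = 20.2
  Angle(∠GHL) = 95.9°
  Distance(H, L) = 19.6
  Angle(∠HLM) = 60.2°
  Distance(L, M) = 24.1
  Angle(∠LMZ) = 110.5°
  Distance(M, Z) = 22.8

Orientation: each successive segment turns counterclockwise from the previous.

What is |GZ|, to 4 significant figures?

13.12

J is at the origin; JT runs at 94.0° with length 15.1, so T = (-1.053, 15.06). ∠JTG = 56.9° gives TG at -142.9° from the x-axis; with |TG| = 9.5, G = (-8.630, 9.333). ∠TGH = 132.3° gives GH at -95.20° from the x-axis; with |GH| = 20.2, H = (-10.46, -10.78). ∠GHL = 95.9° gives HL at -11.10° from the x-axis; with |HL| = 19.6, L = (8.772, -14.56). ∠HLM = 60.2° gives LM at 108.7° from the x-axis; with |LM| = 24.1, M = (1.045, 8.270). ∠LMZ = 110.5° gives MZ at 178.2° from the x-axis; with |MZ| = 22.8, Z = (-21.74, 8.986). Then |GZ| = |Z − G| = 13.12.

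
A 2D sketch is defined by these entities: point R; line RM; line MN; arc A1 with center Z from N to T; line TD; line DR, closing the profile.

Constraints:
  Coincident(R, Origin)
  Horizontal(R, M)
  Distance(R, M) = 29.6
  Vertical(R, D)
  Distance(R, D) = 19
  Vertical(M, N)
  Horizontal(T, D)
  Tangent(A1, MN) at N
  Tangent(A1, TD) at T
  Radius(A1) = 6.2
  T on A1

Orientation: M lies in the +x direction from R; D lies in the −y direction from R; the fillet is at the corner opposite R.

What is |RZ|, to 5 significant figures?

26.672

R and D share the same x with |RD| = 19.0 and D on the −y side, so D = (0.0000, -19.000). The virtual corner opposite R is at (29.600, -19.000). A1 meets MN tangentially, so ZN is at right angles to MN and A1 meets TD tangentially, so ZT is at right angles to TD, with radius 6.2, so the center Z sits 6.2 in from both sides at Z = (23.400, -12.800). Then |RZ| = |Z − R| = 26.672.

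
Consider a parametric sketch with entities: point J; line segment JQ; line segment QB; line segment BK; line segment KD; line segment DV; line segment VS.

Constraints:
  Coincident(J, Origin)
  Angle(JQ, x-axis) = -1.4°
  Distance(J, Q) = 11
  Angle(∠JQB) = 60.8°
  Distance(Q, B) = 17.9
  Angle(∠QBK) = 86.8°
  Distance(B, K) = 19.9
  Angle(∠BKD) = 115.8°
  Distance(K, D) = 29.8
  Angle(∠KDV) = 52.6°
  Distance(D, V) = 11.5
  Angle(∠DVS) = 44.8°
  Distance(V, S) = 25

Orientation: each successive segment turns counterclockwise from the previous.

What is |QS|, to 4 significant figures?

42.12

J is at the origin; JQ runs at -1.4° with length 11.0, so Q = (11.00, -0.2688). ∠JQB = 60.8° gives QB at 117.8° from the x-axis; with |QB| = 17.9, B = (2.648, 15.57). ∠QBK = 86.8° gives BK at -149.0° from the x-axis; with |BK| = 19.9, K = (-14.41, 5.316). ∠BKD = 115.8° gives KD at -84.80° from the x-axis; with |KD| = 29.8, D = (-11.71, -24.36). ∠KDV = 52.6° gives DV at 42.60° from the x-axis; with |DV| = 11.5, V = (-3.243, -16.58). ∠DVS = 44.8° gives VS at 177.8° from the x-axis; with |VS| = 25.0, S = (-28.22, -15.62). Then |QS| = |S − Q| = 42.12.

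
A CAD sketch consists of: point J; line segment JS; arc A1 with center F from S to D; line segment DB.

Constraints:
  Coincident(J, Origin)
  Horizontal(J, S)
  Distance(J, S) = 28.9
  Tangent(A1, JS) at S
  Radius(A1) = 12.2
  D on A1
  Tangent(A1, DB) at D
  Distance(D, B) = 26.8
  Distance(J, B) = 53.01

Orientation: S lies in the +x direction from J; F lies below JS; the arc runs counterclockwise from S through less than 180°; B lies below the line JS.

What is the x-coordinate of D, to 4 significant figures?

18.65

J is at the origin; J and S share the same y with |JS| = 28.9 and S on the +x side, so S = (28.90, 0.000). Since A1 is tangent to JS there, FS ⟂ JS, so F = S + (0, -12.2) = (28.90, -12.20). Since FD ⟂ DB (tangency), |FB| = √(12.2² + 26.8²) = 29.45 regardless of where D sits on A1. So B lies on both circle(J, 53.01) and circle(F, 29.45); the below-JS intersection is B = (33.19, -41.33). D is the foot of the tangent from B: D = (18.65, -18.82).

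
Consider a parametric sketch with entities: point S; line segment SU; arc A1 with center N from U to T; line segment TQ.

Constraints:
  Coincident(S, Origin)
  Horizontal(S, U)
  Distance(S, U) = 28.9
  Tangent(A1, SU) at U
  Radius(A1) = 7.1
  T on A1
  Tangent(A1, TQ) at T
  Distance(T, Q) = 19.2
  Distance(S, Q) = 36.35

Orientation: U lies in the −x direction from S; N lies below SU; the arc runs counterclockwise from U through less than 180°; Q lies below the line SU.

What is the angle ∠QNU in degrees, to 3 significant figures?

167°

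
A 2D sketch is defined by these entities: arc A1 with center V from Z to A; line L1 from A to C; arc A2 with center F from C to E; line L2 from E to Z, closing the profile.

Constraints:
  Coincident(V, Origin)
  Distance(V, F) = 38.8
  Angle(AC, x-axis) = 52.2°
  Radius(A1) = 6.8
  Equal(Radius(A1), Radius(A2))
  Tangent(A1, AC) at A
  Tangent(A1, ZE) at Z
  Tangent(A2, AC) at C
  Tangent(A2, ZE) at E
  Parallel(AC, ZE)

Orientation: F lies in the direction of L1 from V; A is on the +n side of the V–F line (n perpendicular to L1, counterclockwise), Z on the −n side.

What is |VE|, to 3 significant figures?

39.4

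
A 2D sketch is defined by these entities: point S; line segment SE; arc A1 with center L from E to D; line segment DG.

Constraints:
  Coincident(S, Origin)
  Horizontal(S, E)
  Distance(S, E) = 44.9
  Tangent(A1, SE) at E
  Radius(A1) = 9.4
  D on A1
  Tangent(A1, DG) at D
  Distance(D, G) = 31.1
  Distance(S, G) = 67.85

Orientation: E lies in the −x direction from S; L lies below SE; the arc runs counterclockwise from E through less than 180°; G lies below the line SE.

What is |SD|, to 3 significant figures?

55.1

Checks: |SE| = 44.90 ✓; |LD| = 9.400 ✓; ∠(LD, DG) = 90.00° ✓; |DG| = 31.10 ✓; |SG| = 67.85 ✓.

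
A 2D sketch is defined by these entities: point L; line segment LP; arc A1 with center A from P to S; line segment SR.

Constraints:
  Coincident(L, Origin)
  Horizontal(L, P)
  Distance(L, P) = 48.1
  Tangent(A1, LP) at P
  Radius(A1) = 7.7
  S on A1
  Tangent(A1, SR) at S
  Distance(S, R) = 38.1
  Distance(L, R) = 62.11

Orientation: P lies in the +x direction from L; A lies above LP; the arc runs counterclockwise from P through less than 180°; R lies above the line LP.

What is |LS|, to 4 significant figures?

56.27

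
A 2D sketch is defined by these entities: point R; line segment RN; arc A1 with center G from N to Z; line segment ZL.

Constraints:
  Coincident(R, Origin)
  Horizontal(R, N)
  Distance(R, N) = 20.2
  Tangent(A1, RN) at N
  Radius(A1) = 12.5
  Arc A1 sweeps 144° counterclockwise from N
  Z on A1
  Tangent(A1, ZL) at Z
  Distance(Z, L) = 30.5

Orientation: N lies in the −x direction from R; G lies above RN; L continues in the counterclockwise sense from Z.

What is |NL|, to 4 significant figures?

44.09

R is at the origin; R and N share the same y with |RN| = 20.2 and N on the −x side, so N = (-20.20, 0.000). A1 meets RN tangentially, so GN is at right angles to RN, so G = N + (0, 12.5) = (-20.20, 12.50). On A1, N sits at bearing -90° from G; a 144° counterclockwise sweep puts Z at bearing 54°, so Z = G + 12.5·(cos 54°, sin 54°) = (-12.85, 22.61). A1 meets ZL tangentially, so GZ is at right angles to ZL, so ZL runs along (−sin 54°, cos 54°); with |ZL| = 30.5, L = (-37.53, 40.54). Then |NL| = |L − N| = 44.09.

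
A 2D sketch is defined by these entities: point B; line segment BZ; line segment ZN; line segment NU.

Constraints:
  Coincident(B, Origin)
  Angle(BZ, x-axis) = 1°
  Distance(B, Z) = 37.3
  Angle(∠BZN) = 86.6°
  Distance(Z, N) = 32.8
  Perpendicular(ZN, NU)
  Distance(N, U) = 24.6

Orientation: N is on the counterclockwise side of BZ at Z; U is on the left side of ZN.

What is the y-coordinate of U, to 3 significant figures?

31.5

B is at the origin; BZ runs at 1.0° with length 37.3, so Z = 37.3·(cos 1.0°, sin 1.0°) = (37.3, 0.651). ∠BZN = 86.6°, so ZN runs at 1.0° + (180° − 86.6°) = 94.4° from the x-axis; with |ZN| = 32.8, N = Z + 32.8·(cos 94.4°, sin 94.4°) = (34.8, 33.4). ZN ⟂ NU; with |NU| = 24.6 on the left of ZN, U = N + 24.6·(-0.997, -0.0767) = (10.3, 31.5). So U.y = 31.5.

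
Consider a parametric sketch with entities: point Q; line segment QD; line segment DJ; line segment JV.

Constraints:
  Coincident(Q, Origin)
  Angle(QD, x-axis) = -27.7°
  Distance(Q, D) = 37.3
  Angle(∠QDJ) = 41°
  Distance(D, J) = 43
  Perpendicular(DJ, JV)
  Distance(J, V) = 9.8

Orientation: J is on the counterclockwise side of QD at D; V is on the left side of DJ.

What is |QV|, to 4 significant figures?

20.87

Q is at the origin; QD runs at -27.7° with length 37.3, so D = 37.3·(cos -27.7°, sin -27.7°) = (33.03, -17.34). ∠QDJ = 41.0°, so DJ runs at -27.7° + (180° − 41.0°) = 111.3° from the x-axis; with |DJ| = 43.0, J = D + 43.0·(cos 111.3°, sin 111.3°) = (17.41, 22.72). DJ is perpendicular to JV; with |JV| = 9.8 on the left of DJ, V = J + 9.8·(-0.9317, -0.3633) = (8.275, 19.16). Then |QV| = |V − Q| = 20.87.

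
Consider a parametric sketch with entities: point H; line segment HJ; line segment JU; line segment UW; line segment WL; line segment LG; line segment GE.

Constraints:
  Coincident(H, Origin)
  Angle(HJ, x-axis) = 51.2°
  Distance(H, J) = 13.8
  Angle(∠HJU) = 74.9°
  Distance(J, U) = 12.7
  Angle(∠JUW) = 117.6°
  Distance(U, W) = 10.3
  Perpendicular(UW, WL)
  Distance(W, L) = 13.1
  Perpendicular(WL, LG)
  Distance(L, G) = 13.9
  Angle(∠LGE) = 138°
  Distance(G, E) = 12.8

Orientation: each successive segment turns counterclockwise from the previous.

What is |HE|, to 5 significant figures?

22.864

H is at the origin; HJ runs at 51.2° with length 13.8, so J = (8.6471, 10.755). ∠HJU = 74.9° gives JU at 156.30° from the x-axis; with |JU| = 12.7, U = (-2.9818, 15.860). ∠JUW = 117.6° gives UW at -141.30° from the x-axis; with |UW| = 10.3, W = (-11.020, 9.4196). The perpendicularity gives WL at right angles to UW, so WL runs at -51.300°; with |WL| = 13.1, L = (-2.8295, -0.80404). WL ⟂ LG, so LG runs at 38.700°; with |LG| = 13.9, G = (8.0184, 7.8868). ∠LGE = 138.0° gives GE at 80.700° from the x-axis; with |GE| = 12.8, E = (10.087, 20.519). Then |HE| = |E − H| = 22.864.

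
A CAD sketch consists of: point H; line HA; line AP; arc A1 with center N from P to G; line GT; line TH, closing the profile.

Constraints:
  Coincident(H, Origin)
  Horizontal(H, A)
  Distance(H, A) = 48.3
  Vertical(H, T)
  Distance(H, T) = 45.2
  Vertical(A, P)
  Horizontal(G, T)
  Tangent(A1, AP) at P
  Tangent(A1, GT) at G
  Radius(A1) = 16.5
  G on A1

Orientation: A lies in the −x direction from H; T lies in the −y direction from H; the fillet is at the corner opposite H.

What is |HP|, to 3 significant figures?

56.2

H is at the origin; H and A share the same y with |HA| = 48.3 and A on the −x side, so A = (-48.3, 0.00). HT is vertical with |HT| = 45.2 and T on the −y side, so T = (0.00, -45.2). The virtual corner opposite H is at (-48.3, -45.2). Since A1 is tangent to AP there, NP ⟂ AP and the tangent condition forces NG to be normal to GT, with radius 16.5, so the center N sits 16.5 in from both sides at N = (-31.8, -28.7). That places the tangent points at P = (-48.3, -28.7) on AP and G = (-31.8, -45.2) on GT. Then |HP| = |P − H| = 56.2.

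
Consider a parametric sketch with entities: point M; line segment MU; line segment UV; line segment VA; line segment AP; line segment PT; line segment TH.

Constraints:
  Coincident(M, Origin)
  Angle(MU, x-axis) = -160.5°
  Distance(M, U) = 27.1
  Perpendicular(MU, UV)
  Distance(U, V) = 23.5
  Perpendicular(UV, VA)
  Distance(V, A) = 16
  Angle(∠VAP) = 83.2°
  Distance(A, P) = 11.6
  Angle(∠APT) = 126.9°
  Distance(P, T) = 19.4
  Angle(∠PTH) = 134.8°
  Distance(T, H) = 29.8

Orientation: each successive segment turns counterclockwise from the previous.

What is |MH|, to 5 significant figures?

58.886

M is at the origin; MU runs at -160.5° with length 27.1, so U = (-25.546, -9.0462). MU ⟂ UV, so UV runs at -70.500°; with |UV| = 23.5, V = (-17.701, -31.198). UV ⟂ VA, so VA runs at 19.500°; with |VA| = 16.0, A = (-2.6189, -25.857). ∠VAP = 83.2° gives AP at 116.30° from the x-axis; with |AP| = 11.6, P = (-7.7585, -15.458). ∠APT = 126.9° gives PT at 169.40° from the x-axis; with |PT| = 19.4, T = (-26.827, -11.889). ∠PTH = 134.8° gives TH at -145.40° from the x-axis; with |TH| = 29.8, H = (-51.357, -28.811). Then |MH| = |H − M| = 58.886.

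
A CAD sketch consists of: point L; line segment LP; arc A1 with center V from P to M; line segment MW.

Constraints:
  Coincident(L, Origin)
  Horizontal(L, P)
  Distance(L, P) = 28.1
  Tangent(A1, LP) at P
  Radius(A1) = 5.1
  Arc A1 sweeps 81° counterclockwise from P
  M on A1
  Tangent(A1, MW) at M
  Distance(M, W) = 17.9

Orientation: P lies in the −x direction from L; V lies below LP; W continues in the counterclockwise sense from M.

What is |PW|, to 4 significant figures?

23.34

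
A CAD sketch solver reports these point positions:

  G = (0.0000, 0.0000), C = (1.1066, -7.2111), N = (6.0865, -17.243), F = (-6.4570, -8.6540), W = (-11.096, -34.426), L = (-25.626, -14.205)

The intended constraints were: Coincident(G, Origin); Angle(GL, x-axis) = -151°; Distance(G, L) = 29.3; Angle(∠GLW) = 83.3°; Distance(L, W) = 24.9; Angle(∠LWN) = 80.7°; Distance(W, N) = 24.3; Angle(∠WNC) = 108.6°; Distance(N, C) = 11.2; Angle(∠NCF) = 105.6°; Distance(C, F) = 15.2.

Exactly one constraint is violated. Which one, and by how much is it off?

Distance(C, F) = 15.2 — off by 7.50.

G = (0.00, 0.00) ✓; GL at -151.0° ✓; |GL| = 29.30 ✓; ∠GLW = 83.30° ✓; |LW| = 24.90 ✓; ∠LWN = 80.70° ✓; |WN| = 24.30 ✓; ∠WNC = 108.6° ✓; |NC| = 11.20 ✓; ∠NCF = 105.6° ✓; |CF| = 7.700 ✗.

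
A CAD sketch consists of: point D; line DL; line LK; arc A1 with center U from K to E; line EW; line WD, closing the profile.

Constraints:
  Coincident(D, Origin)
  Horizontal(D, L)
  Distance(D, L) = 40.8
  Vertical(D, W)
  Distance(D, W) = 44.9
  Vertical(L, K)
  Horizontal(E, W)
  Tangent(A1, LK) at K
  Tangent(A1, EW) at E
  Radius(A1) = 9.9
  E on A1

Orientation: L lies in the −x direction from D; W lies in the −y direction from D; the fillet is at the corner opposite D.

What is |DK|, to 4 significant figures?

53.76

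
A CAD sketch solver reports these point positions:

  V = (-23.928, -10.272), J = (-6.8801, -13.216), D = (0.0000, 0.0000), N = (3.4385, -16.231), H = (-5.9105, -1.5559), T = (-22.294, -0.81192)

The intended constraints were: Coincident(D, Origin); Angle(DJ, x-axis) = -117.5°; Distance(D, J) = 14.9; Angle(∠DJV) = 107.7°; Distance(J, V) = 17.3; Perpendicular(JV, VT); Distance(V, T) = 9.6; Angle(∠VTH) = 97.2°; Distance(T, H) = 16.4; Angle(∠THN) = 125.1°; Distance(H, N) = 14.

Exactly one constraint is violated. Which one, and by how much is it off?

Distance(H, N) = 14 — off by 3.40.

D = (0.00, 0.00) ✓; DJ at -117.5° ✓; |DJ| = 14.90 ✓; ∠DJV = 107.7° ✓; |JV| = 17.30 ✓; ∠(JV, VT) = 90.00° ✓; |VT| = 9.600 ✓; ∠VTH = 97.20° ✓; |TH| = 16.40 ✓; ∠THN = 125.1° ✓; |HN| = 17.40 ✗.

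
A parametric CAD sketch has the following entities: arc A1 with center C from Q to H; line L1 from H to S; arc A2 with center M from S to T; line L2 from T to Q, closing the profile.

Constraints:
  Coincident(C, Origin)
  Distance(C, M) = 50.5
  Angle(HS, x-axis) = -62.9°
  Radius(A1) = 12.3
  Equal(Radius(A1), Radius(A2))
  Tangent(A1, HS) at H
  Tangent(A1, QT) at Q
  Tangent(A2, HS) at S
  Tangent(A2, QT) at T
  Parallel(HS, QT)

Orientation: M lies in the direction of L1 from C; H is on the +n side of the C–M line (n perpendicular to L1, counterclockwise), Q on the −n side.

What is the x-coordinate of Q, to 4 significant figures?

-10.95

C is at the origin and M lies 50.5 along u from C, so M = 50.5·u = (23.01, -44.96). Tangency of A1 to both parallel lines with radius 12.3 puts H and Q at C ± 12.3·n: H = (10.95, 5.603), Q = (-10.95, -5.603). So Q.x = -10.95.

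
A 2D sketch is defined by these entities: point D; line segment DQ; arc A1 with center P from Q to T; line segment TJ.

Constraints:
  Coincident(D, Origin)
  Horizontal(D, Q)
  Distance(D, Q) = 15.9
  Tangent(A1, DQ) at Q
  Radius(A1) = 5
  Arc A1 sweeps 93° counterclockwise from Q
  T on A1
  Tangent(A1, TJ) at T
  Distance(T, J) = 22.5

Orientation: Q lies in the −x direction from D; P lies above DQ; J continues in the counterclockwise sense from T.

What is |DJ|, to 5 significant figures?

30.250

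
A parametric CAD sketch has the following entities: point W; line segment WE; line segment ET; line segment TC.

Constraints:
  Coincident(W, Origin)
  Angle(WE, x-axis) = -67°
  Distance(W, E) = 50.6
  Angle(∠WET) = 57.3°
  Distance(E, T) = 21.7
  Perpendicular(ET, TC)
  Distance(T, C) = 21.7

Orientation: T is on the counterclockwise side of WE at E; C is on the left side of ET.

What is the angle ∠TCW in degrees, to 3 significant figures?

165°

W is at the origin; WE runs at -67.0° with length 50.6, so E = 50.6·(cos -67.0°, sin -67.0°) = (19.8, -46.6). ∠WET = 57.3°, so ET runs at -67.0° + (180° − 57.3°) = 55.7° from the x-axis; with |ET| = 21.7, T = E + 21.7·(cos 55.7°, sin 55.7°) = (32.0, -28.7). ET ⟂ TC; with |TC| = 21.7 on the left of ET, C = T + 21.7·(-0.826, 0.564) = (14.1, -16.4). Then cos ∠TCW = CT·CW / (|CT||CW|), giving 165°.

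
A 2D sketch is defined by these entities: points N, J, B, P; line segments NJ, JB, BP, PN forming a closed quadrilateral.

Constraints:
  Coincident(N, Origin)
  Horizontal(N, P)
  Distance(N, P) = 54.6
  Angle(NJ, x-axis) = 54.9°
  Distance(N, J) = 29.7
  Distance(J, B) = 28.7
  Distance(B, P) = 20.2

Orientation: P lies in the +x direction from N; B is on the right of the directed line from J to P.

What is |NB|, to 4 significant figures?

34.48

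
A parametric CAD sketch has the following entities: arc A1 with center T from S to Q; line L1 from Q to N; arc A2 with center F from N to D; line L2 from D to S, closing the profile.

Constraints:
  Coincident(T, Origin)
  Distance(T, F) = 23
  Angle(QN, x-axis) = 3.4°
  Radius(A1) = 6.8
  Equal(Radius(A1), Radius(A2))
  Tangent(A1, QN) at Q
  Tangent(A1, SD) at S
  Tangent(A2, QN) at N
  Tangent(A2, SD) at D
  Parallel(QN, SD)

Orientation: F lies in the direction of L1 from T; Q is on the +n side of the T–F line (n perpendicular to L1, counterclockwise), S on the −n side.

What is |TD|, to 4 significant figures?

23.98

Tangency of A1 to both parallel lines with radius 6.8 puts Q and S at T ± 6.8·n: Q = (-0.4033, 6.788), S = (0.4033, -6.788). Equal radii place N and D the same way about F: N = F + 6.8·n = (22.56, 8.152), D = F − 6.8·n = (23.36, -5.424). Then |TD| = |D − T| = 23.98.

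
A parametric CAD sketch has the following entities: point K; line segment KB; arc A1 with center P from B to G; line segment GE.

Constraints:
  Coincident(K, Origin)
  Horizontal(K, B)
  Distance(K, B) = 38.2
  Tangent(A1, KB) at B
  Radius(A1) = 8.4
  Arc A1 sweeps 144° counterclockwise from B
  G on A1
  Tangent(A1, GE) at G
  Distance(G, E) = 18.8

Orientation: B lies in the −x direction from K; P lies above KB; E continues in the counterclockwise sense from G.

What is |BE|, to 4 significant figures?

28.18

K is at the origin; K and B share the same y with |KB| = 38.2 and B on the −x side, so B = (-38.20, 0.000). A1 meets KB tangentially, so PB is at right angles to KB, so P = B + (0, 8.4) = (-38.20, 8.400). On A1, B sits at bearing -90° from P; a 144° counterclockwise sweep puts G at bearing 54°, so G = P + 8.4·(cos 54°, sin 54°) = (-33.26, 15.20). Tangency of A1 to GE means the radius PG is perpendicular to GE, so GE runs along (−sin 54°, cos 54°); with |GE| = 18.8, E = (-48.47, 26.25). Then |BE| = |E − B| = 28.18.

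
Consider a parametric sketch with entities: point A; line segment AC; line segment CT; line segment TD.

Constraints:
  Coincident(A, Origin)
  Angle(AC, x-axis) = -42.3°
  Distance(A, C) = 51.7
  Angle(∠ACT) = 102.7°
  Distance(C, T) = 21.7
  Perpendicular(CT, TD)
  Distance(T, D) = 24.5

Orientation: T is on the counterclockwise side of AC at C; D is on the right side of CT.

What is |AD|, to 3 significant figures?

81.9

∠ACT = 102.7°, so CT runs at -42.3° + (180° − 102.7°) = 35.0° from the x-axis; with |CT| = 21.7, T = C + 21.7·(cos 35.0°, sin 35.0°) = (56.0, -22.3). CT ⟂ TD; with |TD| = 24.5 on the right of CT, D = T + 24.5·(0.574, -0.819) = (70.1, -42.4). Then |AD| = |D − A| = 81.9.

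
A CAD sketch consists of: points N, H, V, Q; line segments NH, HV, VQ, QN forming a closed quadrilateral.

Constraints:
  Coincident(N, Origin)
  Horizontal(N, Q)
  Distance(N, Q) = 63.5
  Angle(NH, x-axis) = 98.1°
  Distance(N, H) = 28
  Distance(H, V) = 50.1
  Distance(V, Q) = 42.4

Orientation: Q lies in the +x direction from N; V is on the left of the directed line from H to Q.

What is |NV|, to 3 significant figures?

59.1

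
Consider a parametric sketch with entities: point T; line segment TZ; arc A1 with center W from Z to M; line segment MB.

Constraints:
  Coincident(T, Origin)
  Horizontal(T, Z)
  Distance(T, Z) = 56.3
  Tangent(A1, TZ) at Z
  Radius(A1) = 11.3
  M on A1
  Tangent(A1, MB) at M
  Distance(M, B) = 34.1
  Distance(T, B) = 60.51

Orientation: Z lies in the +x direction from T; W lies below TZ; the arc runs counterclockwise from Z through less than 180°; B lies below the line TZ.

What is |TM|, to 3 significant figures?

46.2

T is at the origin; T and Z share the same y with |TZ| = 56.3 and Z on the +x side, so Z = (56.3, 0.00). Tangency of A1 to TZ means the radius WZ is perpendicular to TZ, so W = Z + (0, -11.3) = (56.3, -11.3). Since WM ⟂ MB (tangency), |WB| = √(11.3² + 34.1²) = 35.9 regardless of where M sits on A1. So B lies on both circle(T, 60.51) and circle(W, 35.9); the below-TZ intersection is B = (41.5, -44.0). M is the foot of the tangent from B: M = (45.1, -10.1).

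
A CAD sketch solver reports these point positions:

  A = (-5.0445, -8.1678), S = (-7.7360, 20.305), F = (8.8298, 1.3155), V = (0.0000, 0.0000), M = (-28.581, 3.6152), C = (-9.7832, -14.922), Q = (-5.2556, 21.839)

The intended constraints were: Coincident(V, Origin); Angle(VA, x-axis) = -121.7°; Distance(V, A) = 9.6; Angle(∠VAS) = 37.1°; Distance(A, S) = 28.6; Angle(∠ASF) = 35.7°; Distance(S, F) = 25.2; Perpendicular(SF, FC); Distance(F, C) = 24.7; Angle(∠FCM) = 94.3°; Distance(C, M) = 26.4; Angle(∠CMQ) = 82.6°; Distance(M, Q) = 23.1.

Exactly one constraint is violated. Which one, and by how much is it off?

Distance(M, Q) = 23.1 — off by 6.50.

V = (0.00, 0.00) ✓; VA at -121.7° ✓; |VA| = 9.600 ✓; ∠VAS = 37.10° ✓; |AS| = 28.60 ✓; ∠ASF = 35.70° ✓; |SF| = 25.20 ✓; ∠(SF, FC) = 90.00° ✓; |FC| = 24.70 ✓; ∠FCM = 94.30° ✓; |CM| = 26.40 ✓; ∠CMQ = 82.60° ✓; |MQ| = 29.60 ✗.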